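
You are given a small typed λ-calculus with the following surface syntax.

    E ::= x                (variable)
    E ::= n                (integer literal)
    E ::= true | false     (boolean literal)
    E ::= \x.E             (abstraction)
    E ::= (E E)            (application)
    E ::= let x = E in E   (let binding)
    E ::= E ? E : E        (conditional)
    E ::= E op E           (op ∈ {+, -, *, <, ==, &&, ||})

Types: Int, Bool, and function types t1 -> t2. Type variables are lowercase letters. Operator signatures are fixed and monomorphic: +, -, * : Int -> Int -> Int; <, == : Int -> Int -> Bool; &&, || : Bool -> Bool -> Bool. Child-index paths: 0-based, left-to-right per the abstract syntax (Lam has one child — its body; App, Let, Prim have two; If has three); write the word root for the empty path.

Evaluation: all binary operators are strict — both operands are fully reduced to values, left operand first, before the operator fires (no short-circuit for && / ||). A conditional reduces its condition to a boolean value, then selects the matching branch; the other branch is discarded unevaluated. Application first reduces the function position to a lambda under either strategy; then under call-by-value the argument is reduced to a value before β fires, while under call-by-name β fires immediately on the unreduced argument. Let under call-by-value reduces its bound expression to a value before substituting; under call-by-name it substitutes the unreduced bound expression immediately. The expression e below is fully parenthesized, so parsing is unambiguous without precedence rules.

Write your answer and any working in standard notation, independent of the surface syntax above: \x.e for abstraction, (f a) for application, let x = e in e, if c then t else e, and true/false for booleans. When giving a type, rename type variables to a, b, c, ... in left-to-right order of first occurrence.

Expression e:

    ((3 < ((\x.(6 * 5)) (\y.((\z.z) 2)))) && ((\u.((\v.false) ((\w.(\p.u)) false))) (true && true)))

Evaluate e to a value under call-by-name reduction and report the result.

Working:
step 0: ((3 < ((\x.(6 * 5)) (\y.((\z.z) 2)))) && ((\u.((\v.false) ((\w.(\p.u)) false))) (true && true)))
step 1: [beta@0.1] ((3 < (6 * 5)) && ((\u.((\v.false) ((\w.(\p.u)) false))) (true && true)))
step 2: [delta@0.1] ((3 < 30) && ((\u.((\v.false) ((\w.(\p.u)) false))) (true && true)))
step 3: [delta@0] (true && ((\u.((\v.false) ((\w.(\p.u)) false))) (true && true)))
step 4: [beta@1] (true && ((\v.false) ((\w.(\p.(true && true))) false)))
step 5: [beta@1] (true && false)
step 6: [delta@root] false

Answer: false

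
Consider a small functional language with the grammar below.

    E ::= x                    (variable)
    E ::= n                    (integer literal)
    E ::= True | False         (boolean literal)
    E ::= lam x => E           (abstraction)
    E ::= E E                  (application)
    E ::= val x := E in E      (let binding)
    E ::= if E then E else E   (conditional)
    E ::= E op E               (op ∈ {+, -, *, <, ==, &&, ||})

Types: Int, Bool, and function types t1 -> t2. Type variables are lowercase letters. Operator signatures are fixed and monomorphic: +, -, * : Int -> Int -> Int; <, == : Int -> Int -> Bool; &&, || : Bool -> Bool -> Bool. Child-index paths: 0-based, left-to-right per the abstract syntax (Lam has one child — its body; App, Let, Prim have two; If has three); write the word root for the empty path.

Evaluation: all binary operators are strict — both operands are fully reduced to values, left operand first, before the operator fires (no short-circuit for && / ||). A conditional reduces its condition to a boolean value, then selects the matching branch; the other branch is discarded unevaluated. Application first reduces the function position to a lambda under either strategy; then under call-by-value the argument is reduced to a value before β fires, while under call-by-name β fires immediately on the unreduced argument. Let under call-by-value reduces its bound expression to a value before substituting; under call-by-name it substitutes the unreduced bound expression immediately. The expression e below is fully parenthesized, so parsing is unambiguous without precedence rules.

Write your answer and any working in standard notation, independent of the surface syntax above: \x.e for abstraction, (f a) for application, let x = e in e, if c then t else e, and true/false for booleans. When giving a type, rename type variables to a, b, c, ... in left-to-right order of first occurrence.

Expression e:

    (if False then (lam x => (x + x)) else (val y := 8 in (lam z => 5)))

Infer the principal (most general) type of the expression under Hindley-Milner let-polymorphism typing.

Working:
  unify Bool ~ Bool
x : a
  unify a ~ Int
x : Int
  unify Int ~ Int
\x._ : Int -> Int
let y : Int
\z._ : b -> Int
  unify Int -> Int ~ b -> Int
  unify Int ~ b
  unify Int ~ Int

Answer: Int -> Int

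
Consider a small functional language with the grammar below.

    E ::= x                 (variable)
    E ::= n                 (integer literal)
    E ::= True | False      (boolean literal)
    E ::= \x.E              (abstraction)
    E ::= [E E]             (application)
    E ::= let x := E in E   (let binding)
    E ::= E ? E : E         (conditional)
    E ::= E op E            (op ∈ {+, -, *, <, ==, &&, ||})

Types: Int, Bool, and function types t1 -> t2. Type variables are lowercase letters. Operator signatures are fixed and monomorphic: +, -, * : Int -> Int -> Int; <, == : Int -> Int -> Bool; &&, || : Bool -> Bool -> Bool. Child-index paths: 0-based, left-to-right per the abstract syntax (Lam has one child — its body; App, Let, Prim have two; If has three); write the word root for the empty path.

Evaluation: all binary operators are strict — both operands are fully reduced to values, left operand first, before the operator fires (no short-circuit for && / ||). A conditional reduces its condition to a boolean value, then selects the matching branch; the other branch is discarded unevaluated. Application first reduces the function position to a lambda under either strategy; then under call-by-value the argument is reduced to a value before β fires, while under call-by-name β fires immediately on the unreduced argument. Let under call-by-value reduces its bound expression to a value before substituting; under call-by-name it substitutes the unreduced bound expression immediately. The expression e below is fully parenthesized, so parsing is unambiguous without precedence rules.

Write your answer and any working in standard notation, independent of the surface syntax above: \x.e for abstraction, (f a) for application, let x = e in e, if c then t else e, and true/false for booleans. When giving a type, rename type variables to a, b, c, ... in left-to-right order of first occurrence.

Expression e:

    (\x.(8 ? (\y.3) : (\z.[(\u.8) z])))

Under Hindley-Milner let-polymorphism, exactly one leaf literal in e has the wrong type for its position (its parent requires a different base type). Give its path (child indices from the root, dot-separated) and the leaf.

Answer: 0.0 : 8

Working:
  unify Int ~ Bool
  FAIL: mismatch Int ~ Bool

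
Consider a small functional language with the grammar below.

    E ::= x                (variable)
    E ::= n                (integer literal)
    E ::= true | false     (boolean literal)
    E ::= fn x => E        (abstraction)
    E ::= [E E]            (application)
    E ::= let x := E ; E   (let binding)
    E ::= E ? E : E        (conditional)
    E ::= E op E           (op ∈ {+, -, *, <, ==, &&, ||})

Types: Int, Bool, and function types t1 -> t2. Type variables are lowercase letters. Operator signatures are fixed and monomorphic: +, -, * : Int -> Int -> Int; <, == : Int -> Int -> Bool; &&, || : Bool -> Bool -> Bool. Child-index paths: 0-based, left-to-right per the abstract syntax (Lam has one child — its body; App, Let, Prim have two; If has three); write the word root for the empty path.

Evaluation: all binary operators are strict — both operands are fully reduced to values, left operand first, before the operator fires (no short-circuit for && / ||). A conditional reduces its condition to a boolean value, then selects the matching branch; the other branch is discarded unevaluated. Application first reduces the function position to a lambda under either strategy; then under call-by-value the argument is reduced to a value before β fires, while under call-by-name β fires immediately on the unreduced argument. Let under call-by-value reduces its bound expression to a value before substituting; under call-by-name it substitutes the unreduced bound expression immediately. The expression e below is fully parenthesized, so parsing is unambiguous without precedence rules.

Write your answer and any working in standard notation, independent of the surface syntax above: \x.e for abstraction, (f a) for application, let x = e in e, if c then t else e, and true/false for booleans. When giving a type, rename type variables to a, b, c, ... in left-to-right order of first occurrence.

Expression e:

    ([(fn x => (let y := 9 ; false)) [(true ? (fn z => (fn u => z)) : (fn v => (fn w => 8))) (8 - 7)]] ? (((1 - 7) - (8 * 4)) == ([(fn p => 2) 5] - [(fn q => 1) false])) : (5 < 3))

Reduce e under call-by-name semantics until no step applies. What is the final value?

Trace:
step 0: (if ((\x.(let y = 9 in false)) ((if true then (\z.(\u.z)) else (\v.(\w.8))) (8 - 7))) then (((1 - 7) - (8 * 4)) == (((\p.2) 5) - ((\q.1) false))) else (5 < 3))
step 1: [beta@0] (if (let y = 9 in false) then (((1 - 7) - (8 * 4)) == (((\p.2) 5) - ((\q.1) false))) else (5 < 3))
step 2: [let@0] (if false then (((1 - 7) - (8 * 4)) == (((\p.2) 5) - ((\q.1) false))) else (5 < 3))
step 3: [if@root] (5 < 3)
step 4: [delta@root] false

Answer: false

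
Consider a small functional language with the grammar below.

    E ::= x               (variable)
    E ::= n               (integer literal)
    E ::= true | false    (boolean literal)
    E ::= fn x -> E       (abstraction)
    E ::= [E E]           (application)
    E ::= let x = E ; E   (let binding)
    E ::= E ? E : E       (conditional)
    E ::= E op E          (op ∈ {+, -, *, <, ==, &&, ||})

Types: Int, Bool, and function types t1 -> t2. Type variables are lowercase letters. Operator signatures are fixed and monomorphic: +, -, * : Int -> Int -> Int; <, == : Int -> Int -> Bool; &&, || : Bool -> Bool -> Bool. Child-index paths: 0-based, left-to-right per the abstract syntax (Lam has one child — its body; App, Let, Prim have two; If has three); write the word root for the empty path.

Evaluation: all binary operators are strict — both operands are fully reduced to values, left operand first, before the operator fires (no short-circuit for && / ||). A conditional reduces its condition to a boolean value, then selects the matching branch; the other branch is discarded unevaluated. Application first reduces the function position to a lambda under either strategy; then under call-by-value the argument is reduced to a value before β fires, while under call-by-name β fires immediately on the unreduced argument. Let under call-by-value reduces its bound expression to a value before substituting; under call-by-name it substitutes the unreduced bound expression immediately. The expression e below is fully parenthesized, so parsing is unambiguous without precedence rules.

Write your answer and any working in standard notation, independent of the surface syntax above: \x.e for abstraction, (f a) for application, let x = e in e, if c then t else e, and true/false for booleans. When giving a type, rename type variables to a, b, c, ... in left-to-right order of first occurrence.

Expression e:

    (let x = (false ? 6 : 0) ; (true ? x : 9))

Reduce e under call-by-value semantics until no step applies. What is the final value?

Working:
step 0: (let x = (if false then 6 else 0) in (if true then x else 9))
step 1: [if@0] (let x = 0 in (if true then x else 9))
step 2: [let@root] (if true then 0 else 9)
step 3: [if@root] 0

Answer: 0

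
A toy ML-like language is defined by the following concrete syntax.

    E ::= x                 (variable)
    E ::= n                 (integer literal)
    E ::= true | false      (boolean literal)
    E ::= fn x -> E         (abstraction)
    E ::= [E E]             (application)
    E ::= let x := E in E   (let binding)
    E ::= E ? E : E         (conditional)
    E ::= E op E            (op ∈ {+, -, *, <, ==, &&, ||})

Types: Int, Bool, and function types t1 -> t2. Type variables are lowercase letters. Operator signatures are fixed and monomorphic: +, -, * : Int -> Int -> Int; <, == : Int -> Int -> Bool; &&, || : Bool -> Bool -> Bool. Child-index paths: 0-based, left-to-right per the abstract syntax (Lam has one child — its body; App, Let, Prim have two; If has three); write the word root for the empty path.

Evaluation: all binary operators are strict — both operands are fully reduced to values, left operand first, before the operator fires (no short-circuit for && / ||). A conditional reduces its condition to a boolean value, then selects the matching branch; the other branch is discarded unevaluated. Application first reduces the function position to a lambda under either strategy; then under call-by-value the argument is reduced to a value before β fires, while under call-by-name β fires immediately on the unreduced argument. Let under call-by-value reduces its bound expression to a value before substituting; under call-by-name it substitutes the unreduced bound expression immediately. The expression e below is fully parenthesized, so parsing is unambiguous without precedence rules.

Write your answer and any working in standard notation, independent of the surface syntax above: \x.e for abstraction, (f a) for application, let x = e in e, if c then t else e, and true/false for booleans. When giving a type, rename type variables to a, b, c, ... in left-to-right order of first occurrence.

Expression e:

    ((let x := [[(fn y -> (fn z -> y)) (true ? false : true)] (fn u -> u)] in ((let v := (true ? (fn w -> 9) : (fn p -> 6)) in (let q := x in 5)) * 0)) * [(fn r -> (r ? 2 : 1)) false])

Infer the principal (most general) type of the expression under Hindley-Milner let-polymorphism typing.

Answer: Int

Working:
y : a
\z._ : b -> a
\y._ : a -> b -> a
  unify Bool ~ Bool
  unify Bool ~ Bool
  unify a -> b -> a ~ Bool -> c
  unify a ~ Bool
  unify b -> Bool ~ c
_ _ : b -> Bool
u : d
\u._ : d -> d
  unify b -> Bool ~ (d -> d) -> e
  unify b ~ d -> d
  unify Bool ~ e
_ _ : Bool
let x : Bool
  unify Bool ~ Bool
\w._ : f -> Int
\p._ : g -> Int
  unify f -> Int ~ g -> Int
  unify f ~ g
  unify Int ~ Int
let v : forall. g -> Int
x : Bool
let q : Bool
  unify Int ~ Int
  unify Int ~ Int
  unify Int ~ Int
r : h
  unify h ~ Bool
  unify Int ~ Int
\r._ : Bool -> Int
  unify Bool -> Int ~ Bool -> i
  unify Bool ~ Bool
  unify Int ~ i
_ _ : Int
  unify Int ~ Int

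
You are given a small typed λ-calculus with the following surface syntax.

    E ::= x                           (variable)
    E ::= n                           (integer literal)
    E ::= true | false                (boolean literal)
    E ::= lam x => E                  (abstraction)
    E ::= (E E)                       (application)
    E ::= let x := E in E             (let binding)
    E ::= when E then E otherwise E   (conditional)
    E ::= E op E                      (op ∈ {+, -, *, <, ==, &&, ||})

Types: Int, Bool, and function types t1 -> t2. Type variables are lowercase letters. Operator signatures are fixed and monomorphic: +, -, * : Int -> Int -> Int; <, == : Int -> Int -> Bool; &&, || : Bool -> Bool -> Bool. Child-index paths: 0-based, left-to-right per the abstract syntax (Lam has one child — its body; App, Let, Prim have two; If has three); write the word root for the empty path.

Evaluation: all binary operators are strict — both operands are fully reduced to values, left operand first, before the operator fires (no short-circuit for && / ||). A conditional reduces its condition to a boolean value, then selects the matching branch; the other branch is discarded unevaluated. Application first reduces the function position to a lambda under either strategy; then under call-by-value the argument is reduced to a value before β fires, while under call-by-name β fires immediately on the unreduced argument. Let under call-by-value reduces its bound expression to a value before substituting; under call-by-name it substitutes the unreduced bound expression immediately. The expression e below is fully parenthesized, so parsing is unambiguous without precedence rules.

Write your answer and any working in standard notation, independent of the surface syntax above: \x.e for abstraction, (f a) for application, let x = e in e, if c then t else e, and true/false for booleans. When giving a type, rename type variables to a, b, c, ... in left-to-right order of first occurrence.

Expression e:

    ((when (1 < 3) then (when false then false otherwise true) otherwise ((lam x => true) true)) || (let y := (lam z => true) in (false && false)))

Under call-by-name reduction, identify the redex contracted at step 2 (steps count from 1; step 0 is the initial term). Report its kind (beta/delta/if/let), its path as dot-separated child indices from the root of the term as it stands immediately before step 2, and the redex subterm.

Trace:
step 0: ((if (1 < 3) then (if false then false else true) else ((\x.true) true)) || (let y = (\z.true) in (false && false)))
step 1: [delta@0.0] ((if true then (if false then false else true) else ((\x.true) true)) || (let y = (\z.true) in (false && false)))
step 2: [if@0] ((if false then false else true) || (let y = (\z.true) in (false && false)))

Answer: if at 0 : (if true then (if false then false else true) else ((\x.true) true))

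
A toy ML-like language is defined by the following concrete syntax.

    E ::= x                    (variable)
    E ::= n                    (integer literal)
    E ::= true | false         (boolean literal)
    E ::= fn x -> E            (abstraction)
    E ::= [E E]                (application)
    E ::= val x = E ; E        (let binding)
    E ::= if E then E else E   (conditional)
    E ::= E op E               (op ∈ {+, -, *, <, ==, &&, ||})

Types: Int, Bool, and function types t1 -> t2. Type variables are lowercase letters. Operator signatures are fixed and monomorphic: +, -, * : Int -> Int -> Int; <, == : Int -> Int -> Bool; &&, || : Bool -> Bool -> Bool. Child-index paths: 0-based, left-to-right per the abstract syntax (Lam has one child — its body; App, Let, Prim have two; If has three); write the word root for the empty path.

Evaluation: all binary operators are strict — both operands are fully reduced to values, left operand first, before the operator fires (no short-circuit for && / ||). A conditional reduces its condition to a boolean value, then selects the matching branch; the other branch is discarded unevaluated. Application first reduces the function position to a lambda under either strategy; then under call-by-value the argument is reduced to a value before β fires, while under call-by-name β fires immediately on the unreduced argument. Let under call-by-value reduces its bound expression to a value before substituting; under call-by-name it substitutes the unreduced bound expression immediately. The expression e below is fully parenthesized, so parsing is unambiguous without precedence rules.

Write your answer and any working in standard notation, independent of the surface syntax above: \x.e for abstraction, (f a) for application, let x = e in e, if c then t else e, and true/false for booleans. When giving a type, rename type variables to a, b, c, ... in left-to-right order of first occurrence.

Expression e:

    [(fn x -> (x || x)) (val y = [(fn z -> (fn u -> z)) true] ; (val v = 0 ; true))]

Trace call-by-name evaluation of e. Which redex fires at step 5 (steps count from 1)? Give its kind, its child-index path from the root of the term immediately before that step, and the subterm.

Answer: let at 1 : (let v = 0 in true)

Trace:
step 0: ((\x.(x || x)) (let y = ((\z.(\u.z)) true) in (let v = 0 in true)))
step 1: [beta@root] ((let y = ((\z.(\u.z)) true) in (let v = 0 in true)) || (let y = ((\z.(\u.z)) true) in (let v = 0 in true)))
step 2: [let@0] ((let v = 0 in true) || (let y = ((\z.(\u.z)) true) in (let v = 0 in true)))
step 3: [let@0] (true || (let y = ((\z.(\u.z)) true) in (let v = 0 in true)))
step 4: [let@1] (true || (let v = 0 in true))
step 5: [let@1] (true || true)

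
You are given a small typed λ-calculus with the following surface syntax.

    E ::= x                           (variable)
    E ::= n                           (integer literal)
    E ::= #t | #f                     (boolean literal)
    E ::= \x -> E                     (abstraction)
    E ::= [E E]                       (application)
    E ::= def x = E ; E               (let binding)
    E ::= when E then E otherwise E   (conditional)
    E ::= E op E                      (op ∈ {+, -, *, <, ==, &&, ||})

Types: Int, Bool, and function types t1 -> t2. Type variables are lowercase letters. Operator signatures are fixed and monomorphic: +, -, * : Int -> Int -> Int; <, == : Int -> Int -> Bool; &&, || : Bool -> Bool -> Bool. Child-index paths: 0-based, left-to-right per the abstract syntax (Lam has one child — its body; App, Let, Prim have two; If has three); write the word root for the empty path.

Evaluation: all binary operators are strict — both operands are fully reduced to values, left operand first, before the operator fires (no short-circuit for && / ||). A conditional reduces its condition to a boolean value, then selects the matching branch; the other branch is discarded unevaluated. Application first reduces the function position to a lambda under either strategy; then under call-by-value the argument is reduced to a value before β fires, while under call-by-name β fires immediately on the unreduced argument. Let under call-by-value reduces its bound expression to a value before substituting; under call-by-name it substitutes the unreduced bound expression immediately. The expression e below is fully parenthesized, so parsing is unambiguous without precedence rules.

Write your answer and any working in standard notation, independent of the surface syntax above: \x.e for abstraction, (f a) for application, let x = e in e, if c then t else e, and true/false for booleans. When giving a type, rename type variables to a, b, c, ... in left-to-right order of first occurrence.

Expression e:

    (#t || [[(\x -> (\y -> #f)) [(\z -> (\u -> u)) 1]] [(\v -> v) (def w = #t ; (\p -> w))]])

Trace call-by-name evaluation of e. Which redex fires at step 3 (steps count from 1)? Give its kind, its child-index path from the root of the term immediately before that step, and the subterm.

Trace:
step 0: (true || (((\x.(\y.false)) ((\z.(\u.u)) 1)) ((\v.v) (let w = true in (\p.w)))))
step 1: [beta@1.0] (true || ((\y.false) ((\v.v) (let w = true in (\p.w)))))
step 2: [beta@1] (true || false)
step 3: [delta@root] true

Answer: delta at root : (true || false)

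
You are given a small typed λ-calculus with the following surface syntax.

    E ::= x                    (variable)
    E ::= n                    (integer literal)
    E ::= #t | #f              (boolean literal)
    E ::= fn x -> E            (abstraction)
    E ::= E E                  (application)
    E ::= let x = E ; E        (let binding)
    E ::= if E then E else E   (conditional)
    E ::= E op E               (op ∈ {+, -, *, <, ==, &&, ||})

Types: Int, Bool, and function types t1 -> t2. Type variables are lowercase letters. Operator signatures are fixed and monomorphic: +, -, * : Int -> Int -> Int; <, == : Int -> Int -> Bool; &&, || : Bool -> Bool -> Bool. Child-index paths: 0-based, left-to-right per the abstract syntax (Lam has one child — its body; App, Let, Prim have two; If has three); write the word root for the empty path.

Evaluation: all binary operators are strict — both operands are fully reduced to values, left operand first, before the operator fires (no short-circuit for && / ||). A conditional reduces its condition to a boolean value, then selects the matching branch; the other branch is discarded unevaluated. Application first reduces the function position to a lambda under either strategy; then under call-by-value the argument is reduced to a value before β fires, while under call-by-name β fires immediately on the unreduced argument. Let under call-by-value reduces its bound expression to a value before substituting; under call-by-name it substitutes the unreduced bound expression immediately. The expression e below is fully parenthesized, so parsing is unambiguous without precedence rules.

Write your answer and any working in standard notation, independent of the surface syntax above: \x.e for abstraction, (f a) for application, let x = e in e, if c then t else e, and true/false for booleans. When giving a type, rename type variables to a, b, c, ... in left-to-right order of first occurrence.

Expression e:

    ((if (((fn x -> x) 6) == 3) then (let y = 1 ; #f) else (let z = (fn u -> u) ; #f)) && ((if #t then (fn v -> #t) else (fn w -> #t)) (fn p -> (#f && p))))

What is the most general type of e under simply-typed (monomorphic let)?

Answer: Bool

Trace:
x : a
\x._ : a -> a
  unify a -> a ~ Int -> b
  unify a ~ Int
  unify Int ~ b
_ _ : Int
  unify Int ~ Int
  unify Int ~ Int
  unify Bool ~ Bool
let y : Int
u : c
\u._ : c -> c
let z : c -> c
  unify Bool ~ Bool
  unify Bool ~ Bool
  unify Bool ~ Bool
\v._ : d -> Bool
\w._ : e -> Bool
  unify d -> Bool ~ e -> Bool
  unify d ~ e
  unify Bool ~ Bool
  unify Bool ~ Bool
p : f
  unify f ~ Bool
\p._ : Bool -> Bool
  unify e -> Bool ~ (Bool -> Bool) -> g
  unify e ~ Bool -> Bool
  unify Bool ~ g
_ _ : Bool
  unify Bool ~ Bool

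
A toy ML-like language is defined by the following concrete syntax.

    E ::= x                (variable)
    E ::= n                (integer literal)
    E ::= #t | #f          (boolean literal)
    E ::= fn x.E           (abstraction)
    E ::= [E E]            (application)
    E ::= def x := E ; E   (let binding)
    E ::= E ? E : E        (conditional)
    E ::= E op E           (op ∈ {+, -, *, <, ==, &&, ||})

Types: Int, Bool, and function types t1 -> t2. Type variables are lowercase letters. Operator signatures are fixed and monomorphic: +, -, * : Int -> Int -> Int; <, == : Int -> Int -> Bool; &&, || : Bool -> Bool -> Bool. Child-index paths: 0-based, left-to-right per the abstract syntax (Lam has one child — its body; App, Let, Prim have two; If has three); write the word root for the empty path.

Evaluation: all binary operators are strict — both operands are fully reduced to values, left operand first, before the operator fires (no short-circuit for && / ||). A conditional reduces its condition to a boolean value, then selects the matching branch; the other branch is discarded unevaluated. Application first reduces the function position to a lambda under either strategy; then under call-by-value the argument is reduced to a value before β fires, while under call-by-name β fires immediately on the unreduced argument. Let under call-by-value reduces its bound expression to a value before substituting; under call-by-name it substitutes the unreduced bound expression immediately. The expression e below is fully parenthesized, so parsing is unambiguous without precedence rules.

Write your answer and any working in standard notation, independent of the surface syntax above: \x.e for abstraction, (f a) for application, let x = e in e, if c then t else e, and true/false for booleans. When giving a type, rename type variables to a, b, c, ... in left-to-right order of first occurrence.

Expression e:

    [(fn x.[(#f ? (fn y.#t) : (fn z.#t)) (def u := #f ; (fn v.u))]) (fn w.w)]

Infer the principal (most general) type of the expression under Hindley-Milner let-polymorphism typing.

Answer: Bool

Trace:
  unify Bool ~ Bool
\y._ : b -> Bool
\z._ : c -> Bool
  unify b -> Bool ~ c -> Bool
  unify b ~ c
  unify Bool ~ Bool
let u : Bool
u : Bool
\v._ : d -> Bool
  unify c -> Bool ~ (d -> Bool) -> e
  unify c ~ d -> Bool
  unify Bool ~ e
_ _ : Bool
\x._ : a -> Bool
w : f
\w._ : f -> f
  unify a -> Bool ~ (f -> f) -> g
  unify a ~ f -> f
  unify Bool ~ g
_ _ : Bool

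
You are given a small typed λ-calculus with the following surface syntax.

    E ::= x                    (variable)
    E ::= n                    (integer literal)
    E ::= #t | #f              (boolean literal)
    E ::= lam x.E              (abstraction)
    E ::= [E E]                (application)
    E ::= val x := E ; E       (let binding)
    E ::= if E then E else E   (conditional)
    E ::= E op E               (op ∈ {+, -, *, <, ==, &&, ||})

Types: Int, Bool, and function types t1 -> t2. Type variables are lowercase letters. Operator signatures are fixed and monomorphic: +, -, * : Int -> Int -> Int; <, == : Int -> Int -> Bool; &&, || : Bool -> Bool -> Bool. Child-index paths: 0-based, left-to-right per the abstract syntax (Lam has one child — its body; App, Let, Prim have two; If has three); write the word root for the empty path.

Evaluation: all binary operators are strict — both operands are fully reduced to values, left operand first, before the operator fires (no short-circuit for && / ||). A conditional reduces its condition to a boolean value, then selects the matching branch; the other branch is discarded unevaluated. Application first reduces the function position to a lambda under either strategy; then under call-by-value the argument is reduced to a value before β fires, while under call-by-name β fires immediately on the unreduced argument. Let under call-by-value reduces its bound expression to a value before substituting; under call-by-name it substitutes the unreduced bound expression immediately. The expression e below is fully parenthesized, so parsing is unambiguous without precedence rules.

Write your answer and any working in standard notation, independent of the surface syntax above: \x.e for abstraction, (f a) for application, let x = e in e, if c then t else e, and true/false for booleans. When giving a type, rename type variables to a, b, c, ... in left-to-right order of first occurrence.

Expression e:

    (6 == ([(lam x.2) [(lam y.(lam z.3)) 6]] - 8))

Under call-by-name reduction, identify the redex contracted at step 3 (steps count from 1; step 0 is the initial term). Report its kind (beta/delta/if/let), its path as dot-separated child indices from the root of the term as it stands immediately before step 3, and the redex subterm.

Answer: delta at root : (6 == -6)

Trace:
step 0: (6 == (((\x.2) ((\y.(\z.3)) 6)) - 8))
step 1: [beta@1.0] (6 == (2 - 8))
step 2: [delta@1] (6 == -6)
step 3: [delta@root] false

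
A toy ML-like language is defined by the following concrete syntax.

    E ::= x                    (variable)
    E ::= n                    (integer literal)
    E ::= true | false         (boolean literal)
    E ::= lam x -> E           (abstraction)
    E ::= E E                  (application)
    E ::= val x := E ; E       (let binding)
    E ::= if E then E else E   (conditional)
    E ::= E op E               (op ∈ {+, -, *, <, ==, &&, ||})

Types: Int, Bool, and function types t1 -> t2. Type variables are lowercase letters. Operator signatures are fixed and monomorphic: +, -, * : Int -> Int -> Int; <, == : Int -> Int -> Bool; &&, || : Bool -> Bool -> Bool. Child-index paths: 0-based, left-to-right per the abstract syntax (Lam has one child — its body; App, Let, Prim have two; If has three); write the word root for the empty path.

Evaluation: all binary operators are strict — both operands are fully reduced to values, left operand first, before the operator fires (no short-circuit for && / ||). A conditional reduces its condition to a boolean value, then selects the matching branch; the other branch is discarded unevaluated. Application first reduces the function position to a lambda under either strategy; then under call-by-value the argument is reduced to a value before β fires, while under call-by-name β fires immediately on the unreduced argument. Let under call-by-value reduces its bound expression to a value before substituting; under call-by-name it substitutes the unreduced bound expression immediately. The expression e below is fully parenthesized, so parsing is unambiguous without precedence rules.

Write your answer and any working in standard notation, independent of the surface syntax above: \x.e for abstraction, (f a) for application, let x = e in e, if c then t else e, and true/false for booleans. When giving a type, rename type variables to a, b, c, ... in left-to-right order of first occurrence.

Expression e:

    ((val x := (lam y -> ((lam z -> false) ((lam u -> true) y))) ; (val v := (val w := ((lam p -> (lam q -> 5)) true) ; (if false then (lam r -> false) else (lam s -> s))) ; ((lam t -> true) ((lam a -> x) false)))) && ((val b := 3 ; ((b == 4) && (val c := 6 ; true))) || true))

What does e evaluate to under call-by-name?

Working:
step 0: ((let x = (\y.((\z.false) ((\u.true) y))) in (let v = (let w = ((\p.(\q.5)) true) in (if false then (\r.false) else (\s.s))) in ((\t.true) ((\a.x) false)))) && ((let b = 3 in ((b == 4) && (let c = 6 in true))) || true))
step 1: [let@0] ((let v = (let w = ((\p.(\q.5)) true) in (if false then (\r.false) else (\s.s))) in ((\t.true) ((\a.(\y.((\z.false) ((\u.true) y)))) false))) && ((let b = 3 in ((b == 4) && (let c = 6 in true))) || true))
step 2: [let@0] (((\t.true) ((\a.(\y.((\z.false) ((\u.true) y)))) false)) && ((let b = 3 in ((b == 4) && (let c = 6 in true))) || true))
step 3: [beta@0] (true && ((let b = 3 in ((b == 4) && (let c = 6 in true))) || true))
step 4: [let@1.0] (true && (((3 == 4) && (let c = 6 in true)) || true))
step 5: [delta@1.0.0] (true && ((false && (let c = 6 in true)) || true))
step 6: [let@1.0.1] (true && ((false && true) || true))
step 7: [delta@1.0] (true && (false || true))
step 8: [delta@1] (true && true)
step 9: [delta@root] true

Answer: true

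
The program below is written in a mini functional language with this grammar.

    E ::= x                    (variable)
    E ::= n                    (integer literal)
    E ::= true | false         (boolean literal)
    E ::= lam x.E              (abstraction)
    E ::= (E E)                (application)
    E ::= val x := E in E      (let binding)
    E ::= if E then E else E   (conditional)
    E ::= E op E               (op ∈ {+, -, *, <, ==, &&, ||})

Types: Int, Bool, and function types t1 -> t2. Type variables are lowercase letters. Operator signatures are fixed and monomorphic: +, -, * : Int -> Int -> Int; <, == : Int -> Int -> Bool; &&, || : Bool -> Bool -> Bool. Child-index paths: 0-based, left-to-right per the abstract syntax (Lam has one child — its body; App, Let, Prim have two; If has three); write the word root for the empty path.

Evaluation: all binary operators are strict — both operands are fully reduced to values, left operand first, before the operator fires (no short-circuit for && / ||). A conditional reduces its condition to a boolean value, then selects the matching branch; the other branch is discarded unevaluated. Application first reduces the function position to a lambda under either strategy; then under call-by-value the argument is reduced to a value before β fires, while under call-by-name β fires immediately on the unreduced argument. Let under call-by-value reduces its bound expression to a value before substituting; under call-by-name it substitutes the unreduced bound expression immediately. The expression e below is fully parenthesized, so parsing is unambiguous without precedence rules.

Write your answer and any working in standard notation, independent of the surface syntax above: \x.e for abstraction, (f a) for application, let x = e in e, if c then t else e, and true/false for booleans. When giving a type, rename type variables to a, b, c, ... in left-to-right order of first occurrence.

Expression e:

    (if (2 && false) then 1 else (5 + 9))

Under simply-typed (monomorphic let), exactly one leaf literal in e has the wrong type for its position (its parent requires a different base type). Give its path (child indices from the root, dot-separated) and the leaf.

Trace:
  unify Int ~ Bool
  FAIL: mismatch Int ~ Bool

Answer: 0.0 : 2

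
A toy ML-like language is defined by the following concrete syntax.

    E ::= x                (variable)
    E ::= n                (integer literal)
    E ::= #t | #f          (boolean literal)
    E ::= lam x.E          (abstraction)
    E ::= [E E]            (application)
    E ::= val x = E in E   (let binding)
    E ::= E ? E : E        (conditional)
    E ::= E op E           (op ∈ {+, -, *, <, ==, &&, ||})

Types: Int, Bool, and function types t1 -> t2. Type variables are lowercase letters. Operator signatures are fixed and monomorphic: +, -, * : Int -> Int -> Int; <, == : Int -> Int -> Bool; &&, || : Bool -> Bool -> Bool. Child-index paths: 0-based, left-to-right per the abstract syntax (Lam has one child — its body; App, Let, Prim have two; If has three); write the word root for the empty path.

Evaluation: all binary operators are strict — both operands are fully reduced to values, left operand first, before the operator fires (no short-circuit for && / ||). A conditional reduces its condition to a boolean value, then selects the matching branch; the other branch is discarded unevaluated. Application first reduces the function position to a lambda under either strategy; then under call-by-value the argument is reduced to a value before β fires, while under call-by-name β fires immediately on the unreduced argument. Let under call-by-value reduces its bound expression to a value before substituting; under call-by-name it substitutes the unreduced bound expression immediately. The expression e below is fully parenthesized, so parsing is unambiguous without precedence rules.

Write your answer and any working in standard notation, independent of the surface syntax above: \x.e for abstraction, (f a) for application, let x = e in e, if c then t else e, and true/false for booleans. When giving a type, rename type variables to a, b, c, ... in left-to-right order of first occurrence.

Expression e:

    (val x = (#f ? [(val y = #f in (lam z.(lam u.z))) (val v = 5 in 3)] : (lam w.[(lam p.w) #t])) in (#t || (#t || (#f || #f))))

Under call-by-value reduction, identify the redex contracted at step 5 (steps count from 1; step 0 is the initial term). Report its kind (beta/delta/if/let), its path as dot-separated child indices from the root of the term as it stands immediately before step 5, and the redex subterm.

Derivation:
step 0: (let x = (if false then ((let y = false in (\z.(\u.z))) (let v = 5 in 3)) else (\w.((\p.w) true))) in (true || (true || (false || false))))
step 1: [if@0] (let x = (\w.((\p.w) true)) in (true || (true || (false || false))))
step 2: [let@root] (true || (true || (false || false)))
step 3: [delta@1.1] (true || (true || false))
step 4: [delta@1] (true || true)
step 5: [delta@root] true

Answer: delta at root : (true || true)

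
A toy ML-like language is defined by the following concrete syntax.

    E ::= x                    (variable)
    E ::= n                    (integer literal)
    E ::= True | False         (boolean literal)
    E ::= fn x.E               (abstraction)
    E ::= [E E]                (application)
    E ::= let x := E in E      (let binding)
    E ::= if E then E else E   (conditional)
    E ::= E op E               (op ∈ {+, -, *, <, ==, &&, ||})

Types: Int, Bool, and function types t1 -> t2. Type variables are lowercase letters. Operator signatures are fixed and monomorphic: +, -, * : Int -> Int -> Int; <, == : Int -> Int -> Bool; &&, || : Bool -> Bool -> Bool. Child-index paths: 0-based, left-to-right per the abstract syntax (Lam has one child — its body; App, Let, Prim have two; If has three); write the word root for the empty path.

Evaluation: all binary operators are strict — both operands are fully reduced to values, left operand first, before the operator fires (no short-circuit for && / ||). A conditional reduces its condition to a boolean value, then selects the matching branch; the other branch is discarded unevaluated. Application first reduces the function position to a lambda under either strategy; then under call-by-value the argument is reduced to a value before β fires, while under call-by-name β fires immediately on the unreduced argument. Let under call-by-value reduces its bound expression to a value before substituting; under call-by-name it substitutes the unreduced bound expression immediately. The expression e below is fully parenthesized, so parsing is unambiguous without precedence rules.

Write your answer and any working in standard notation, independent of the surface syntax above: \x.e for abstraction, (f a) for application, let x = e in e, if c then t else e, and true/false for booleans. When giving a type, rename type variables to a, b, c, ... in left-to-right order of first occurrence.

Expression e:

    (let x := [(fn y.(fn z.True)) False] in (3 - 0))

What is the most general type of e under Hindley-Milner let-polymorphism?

Answer: Int

Trace:
\z._ : b -> Bool
\y._ : a -> b -> Bool
  unify a -> b -> Bool ~ Bool -> c
  unify a ~ Bool
  unify b -> Bool ~ c
_ _ : b -> Bool
let x : forall. b -> Bool
  unify Int ~ Int
  unify Int ~ Int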